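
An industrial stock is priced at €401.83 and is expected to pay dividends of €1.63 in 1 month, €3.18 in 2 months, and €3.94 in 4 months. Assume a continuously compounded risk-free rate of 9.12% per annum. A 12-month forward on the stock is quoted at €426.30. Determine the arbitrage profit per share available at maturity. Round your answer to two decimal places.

PV(dividends) I = 1.63·e^(−0.0912·1/12) + 3.18·e^(−0.0912·2/12) + 3.94·e^(−0.0912·4/12) = 8.5717
Fair forward F* = (S − I)·e^(rT) = (401.83 − 8.5717)·e^0.091200 = 393.2583 × 1.095488 = 430.8097
Market €426.30 < fair 430.8097: forward underpriced → reverse cash-and-carry (short the stock, invest proceeds at r, pay the dividends, go long the forward).
Profit at T = |F_mkt − F*| = |426.30 − 430.8097| = €4.51 per share

€4.51 per share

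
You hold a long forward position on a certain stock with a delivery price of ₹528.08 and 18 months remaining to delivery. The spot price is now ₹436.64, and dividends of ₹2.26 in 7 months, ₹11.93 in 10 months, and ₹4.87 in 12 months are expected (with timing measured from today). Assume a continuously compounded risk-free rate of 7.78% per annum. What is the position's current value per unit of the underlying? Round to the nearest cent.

PV(remaining dividends) I = 2.26·e^(−0.0778·7/12) + 11.93·e^(−0.0778·10/12) + 4.87·e^(−0.0778·12/12) = 17.8463
Current forward F = (S − I)·e^(rT) = (436.64 − 17.8463)·e^(0.0778·18/12) = 418.7937 × 1.123782 = 470.6328
Value (long) = (F − K)·e^(−rT) = (470.6328 − 528.08) × 0.889852 = -51.1195
Value = -₹51.12

-₹51.12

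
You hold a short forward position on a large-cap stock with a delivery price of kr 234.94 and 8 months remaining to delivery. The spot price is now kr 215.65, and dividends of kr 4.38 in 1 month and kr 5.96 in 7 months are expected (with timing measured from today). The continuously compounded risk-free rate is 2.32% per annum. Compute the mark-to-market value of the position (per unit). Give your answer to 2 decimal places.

kr 25.94

PV(remaining dividends) I = 4.38·e^(−0.0232·1/12) + 5.96·e^(−0.0232·7/12) = 10.2514
Current forward F = (S − I)·e^(rT) = (215.65 − 10.2514)·e^(0.0232·8/12) = 205.3986 × 1.015587 = 208.6001
Value (long) = (F − K)·e^(−rT) = (208.6001 − 234.94) × 0.984652 = -25.9356
Short position value = −(long value) = kr 25.94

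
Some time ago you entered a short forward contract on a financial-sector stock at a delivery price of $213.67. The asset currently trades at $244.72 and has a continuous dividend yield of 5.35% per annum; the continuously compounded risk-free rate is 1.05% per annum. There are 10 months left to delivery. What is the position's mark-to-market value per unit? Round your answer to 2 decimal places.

Current fair forward for the remaining 10 months: F = S·e^((r − q)·T), (r − q) = 0.0105 − 0.0535 = -0.0430
F = 244.72 · e^(-0.0430 × 10/12) = 244.72 × 0.964801 = 236.1061
Value of long forward = (F − K)·e^(−rT) = (236.1061 − 213.67) · e^(−0.0105·10/12)
= 22.4361 × 0.991288 = 22.24
Short position value = −(long value) = -$22.24

-$22.24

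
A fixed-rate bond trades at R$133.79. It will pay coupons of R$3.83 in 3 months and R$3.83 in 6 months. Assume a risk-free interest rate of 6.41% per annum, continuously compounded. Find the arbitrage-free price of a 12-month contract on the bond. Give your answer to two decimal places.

R$134.67

PV(coupons) I = 3.83·e^(−0.0641·3/12) + 3.83·e^(−0.0641·6/12)
I = 3.7691 + 3.7092 = 7.4783
F = (S − I)·e^(rT) = (133.79 − 7.4783) · e^(0.0641·12/12)
= 126.3117 · e^0.064100 = 126.3117 × 1.066199 = R$134.67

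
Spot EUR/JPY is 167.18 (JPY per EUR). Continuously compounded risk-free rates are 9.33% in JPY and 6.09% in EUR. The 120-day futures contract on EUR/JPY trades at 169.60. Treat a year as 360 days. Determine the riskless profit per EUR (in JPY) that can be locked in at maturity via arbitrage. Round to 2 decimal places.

Fair futures: F* = S·e^(carry·T), with carry = (r_JPY − r_EUR) = 0.0933 − 0.0609 = 0.0324
F* = 167.18 · e^(0.0324 × 120/360) = 167.18 · e^0.010800 = 167.18 × 1.010859 = 168.9954
Market 169.60 > fair 168.9954: forward overpriced → cash-and-carry (buy spot, short the forward).
At maturity, profit = |F_mkt − F*| = |169.60 − 168.9954| = 0.60 per EUR (in JPY)

0.60 per EUR (in JPY)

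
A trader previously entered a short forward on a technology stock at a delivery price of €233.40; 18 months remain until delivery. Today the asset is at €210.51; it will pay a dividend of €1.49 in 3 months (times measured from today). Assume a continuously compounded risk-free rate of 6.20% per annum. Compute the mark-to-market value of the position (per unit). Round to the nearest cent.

€3.63

PV(remaining dividends) I = 1.49·e^(−0.0620·3/12) = 1.4671
Current forward F = (S − I)·e^(rT) = (210.51 − 1.4671)·e^(0.0620·18/12) = 209.0429 × 1.097462 = 229.4166
Value (long) = (F − K)·e^(−rT) = (229.4166 − 233.40) × 0.911194 = -3.6297
Short position value = −(long value) = €3.63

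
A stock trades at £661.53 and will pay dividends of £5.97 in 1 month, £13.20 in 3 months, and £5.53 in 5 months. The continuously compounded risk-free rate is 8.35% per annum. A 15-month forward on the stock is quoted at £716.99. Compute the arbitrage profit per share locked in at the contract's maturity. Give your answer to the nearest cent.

£9.54 per share

PV(dividends) I = 5.97·e^(−0.0835·1/12) + 13.20·e^(−0.0835·3/12) + 5.53·e^(−0.0835·5/12) = 24.1968
Fair forward F* = (S − I)·e^(rT) = (661.53 − 24.1968)·e^0.104375 = 637.3332 × 1.110017 = 707.4507
Market £716.99 > fair 707.4507: forward overpriced → cash-and-carry (borrow at r, buy the stock and collect the dividends, short the forward).
Profit at T = |F_mkt − F*| = |716.99 − 707.4507| = £9.54 per share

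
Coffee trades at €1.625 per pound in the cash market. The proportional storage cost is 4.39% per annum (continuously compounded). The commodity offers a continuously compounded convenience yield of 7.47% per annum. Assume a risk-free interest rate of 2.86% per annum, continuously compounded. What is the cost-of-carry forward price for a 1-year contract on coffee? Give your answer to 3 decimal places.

Net carry = r + u − y = 0.0286 + 0.0439 − 0.0747 = -0.0022
F = S·e^((r+u−y)T) = 1.625 · e^(-0.0022 × 12/12) = 1.625 · e^-0.002200
= 1.625 × 0.997802 = €1.621 per pound

€1.621 per pound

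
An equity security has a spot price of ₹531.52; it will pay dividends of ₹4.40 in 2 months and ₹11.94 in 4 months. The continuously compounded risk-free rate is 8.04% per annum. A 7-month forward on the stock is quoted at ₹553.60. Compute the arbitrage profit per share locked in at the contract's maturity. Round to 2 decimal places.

₹13.29 per share

PV(dividends) I = 4.40·e^(−0.0804·2/12) + 11.94·e^(−0.0804·4/12) = 15.9657
Fair forward F* = (S − I)·e^(rT) = (531.52 − 15.9657)·e^0.046900 = 515.5543 × 1.048017 = 540.3097
Market ₹553.60 > fair 540.3097: forward overpriced → cash-and-carry (borrow at r, buy the stock and collect the dividends, short the forward).
Profit at T = |F_mkt − F*| = |553.60 − 540.3097| = ₹13.29 per share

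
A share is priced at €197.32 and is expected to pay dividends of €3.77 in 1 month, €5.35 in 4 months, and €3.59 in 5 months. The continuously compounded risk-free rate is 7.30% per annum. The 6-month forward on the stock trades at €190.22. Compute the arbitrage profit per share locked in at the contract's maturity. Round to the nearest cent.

PV(dividends) I = 3.77·e^(−0.0730·1/12) + 5.35·e^(−0.0730·4/12) + 3.59·e^(−0.0730·5/12) = 12.4510
Fair forward F* = (S − I)·e^(rT) = (197.32 − 12.4510)·e^0.036500 = 184.8690 × 1.037174 = 191.7413
Market €190.22 < fair 191.7413: forward underpriced → reverse cash-and-carry (short the stock, invest proceeds at r, pay the dividends, go long the forward).
Profit at T = |F_mkt − F*| = |190.22 − 191.7413| = €1.52 per share

€1.52 per share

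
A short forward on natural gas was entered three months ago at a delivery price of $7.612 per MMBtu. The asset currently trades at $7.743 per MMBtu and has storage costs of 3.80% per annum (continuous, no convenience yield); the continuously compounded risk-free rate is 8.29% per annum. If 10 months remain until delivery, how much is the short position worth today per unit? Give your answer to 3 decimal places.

Current fair forward for the remaining 10 months: F = S·e^((r + u)·T), (r + u) = 0.0829 + 0.0380 = 0.1209
F = 7.743 · e^(0.1209 × 10/12) = 7.743 × 1.106000 = 8.5638
Value of long forward = (F − K)·e^(−rT) = (8.5638 − 7.612) · e^(−0.0829·10/12)
= 0.9518 × 0.933249 = 0.888
Short position value = −(long value) = -$0.888

-$0.888 per MMBtu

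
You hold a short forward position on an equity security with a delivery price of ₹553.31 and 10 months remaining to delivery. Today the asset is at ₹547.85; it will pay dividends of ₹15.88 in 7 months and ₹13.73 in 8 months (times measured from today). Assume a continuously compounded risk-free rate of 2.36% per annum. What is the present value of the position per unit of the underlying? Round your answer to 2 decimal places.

₹23.86

PV(remaining dividends) I = 15.88·e^(−0.0236·7/12) + 13.73·e^(−0.0236·8/12) = 29.1786
Current forward F = (S − I)·e^(rT) = (547.85 − 29.1786)·e^(0.0236·10/12) = 518.6714 × 1.019861 = 528.9727
Value (long) = (F − K)·e^(−rT) = (528.9727 − 553.31) × 0.980525 = -23.8633
Short position value = −(long value) = ₹23.86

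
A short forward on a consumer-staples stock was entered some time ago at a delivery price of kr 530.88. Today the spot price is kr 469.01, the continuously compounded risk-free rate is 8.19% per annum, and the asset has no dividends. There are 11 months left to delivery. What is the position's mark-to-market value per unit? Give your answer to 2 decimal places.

Current fair forward for the remaining 11 months: F = S·e^(r·T), r = 0.0819
F = 469.01 · e^(0.0819 × 11/12) = 469.01 × 1.077965 = 505.5764
Value of long forward = (F − K)·e^(−rT) = (505.5764 − 530.88) · e^(−0.0819·11/12)
= -25.3036 × 0.927674 = -23.47
Short position value = −(long value) = kr 23.47

kr 23.47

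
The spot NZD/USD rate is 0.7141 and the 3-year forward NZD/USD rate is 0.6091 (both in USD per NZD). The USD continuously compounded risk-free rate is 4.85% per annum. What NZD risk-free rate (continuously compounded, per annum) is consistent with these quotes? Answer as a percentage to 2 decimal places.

10.15%

F = S·e^((r_USD − r_NZD)T) ⇒ r_NZD = r_USD − ln(F/S)/T
ln(0.6091/0.7141) = -0.159041; /(3) = -0.053014
r_NZD = 0.0485 + 0.053014 = 0.101514
r_NZD = 10.15%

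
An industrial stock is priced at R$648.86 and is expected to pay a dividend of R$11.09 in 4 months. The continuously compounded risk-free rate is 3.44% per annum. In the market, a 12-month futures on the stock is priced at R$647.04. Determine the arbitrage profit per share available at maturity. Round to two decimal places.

R$13.18 per share

PV(dividends) I = 11.09·e^(−0.0344·4/12) = 10.9636
Fair futures F* = (S − I)·e^(rT) = (648.86 − 10.9636)·e^0.034400 = 637.8964 × 1.034999 = 660.2221
Market R$647.04 < fair 660.2221: forward underpriced → reverse cash-and-carry (short the stock, invest proceeds at r, pay the dividends, go long the forward).
Profit at T = |F_mkt − F*| = |647.04 − 660.2221| = R$13.18 per share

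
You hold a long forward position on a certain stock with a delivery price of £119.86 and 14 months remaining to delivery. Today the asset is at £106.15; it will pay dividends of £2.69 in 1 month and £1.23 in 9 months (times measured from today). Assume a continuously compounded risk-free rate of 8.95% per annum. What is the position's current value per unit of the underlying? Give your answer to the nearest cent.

PV(remaining dividends) I = 2.69·e^(−0.0895·1/12) + 1.23·e^(−0.0895·9/12) = 3.8202
Current forward F = (S − I)·e^(rT) = (106.15 − 3.8202)·e^(0.0895·14/12) = 102.3298 × 1.110063 = 113.5925
Value (long) = (F − K)·e^(−rT) = (113.5925 − 119.86) × 0.900850 = -5.6461
Value = -£5.65

-£5.65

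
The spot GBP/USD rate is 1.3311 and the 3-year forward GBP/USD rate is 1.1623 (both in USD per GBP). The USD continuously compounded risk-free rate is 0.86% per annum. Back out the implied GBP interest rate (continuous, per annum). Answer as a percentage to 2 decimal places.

F = S·e^((r_USD − r_GBP)T) ⇒ r_GBP = r_USD − ln(F/S)/T
ln(1.1623/1.3311) = -0.135605; /(3) = -0.045202
r_GBP = 0.0086 + 0.045202 = 0.053802
r_GBP = 5.38%

5.38%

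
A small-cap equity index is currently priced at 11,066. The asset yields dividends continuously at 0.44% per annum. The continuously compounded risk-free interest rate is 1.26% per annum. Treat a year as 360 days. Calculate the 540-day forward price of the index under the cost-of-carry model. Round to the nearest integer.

11,203

F = S·e^((r − q)T) = 11066 · e^((0.0126 − 0.0044) × 540/360)
= 11066 · e^0.012300 = 11066 × 1.012376
F = 11,203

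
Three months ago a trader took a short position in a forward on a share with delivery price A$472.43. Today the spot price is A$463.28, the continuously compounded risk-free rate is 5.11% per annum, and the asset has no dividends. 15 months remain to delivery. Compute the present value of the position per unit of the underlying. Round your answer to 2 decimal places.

-A$20.08

Current fair forward for the remaining 15 months: F = S·e^(r·T), r = 0.0511
F = 463.28 · e^(0.0511 × 15/12) = 463.28 × 1.065959 = 493.8375
Value of long forward = (F − K)·e^(−rT) = (493.8375 − 472.43) · e^(−0.0511·15/12)
= 21.4075 × 0.938122 = 20.08
Short position value = −(long value) = -A$20.08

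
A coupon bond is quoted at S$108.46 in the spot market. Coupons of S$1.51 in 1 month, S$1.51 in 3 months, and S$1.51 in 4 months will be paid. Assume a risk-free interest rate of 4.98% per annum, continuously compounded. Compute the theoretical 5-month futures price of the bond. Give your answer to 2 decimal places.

PV(coupons) I = 1.51·e^(−0.0498·1/12) + 1.51·e^(−0.0498·3/12) + 1.51·e^(−0.0498·4/12)
I = 1.5037 + 1.4913 + 1.4851 = 4.4801
F = (S − I)·e^(rT) = (108.46 − 4.4801) · e^(0.0498·5/12)
= 103.9799 · e^0.020750 = 103.9799 × 1.020967 = S$106.16

S$106.16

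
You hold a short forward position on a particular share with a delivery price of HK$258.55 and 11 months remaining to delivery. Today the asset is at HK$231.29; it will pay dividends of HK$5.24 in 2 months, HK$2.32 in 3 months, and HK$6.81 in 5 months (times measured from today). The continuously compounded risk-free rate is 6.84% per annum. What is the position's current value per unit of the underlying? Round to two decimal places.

HK$25.63

PV(remaining dividends) I = 5.24·e^(−0.0684·2/12) + 2.32·e^(−0.0684·3/12) + 6.81·e^(−0.0684·5/12) = 14.0799
Current forward F = (S − I)·e^(rT) = (231.29 − 14.0799)·e^(0.0684·11/12) = 217.2101 × 1.064707 = 231.2651
Value (long) = (F − K)·e^(−rT) = (231.2651 − 258.55) × 0.939225 = -25.6267
Short position value = −(long value) = HK$25.63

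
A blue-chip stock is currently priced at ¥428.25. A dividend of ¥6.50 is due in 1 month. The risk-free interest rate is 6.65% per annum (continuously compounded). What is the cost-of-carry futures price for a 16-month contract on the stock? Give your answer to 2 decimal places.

¥460.89

PV(dividends) I = 6.50·e^(−0.0665·1/12)
I = 6.4641
F = (S − I)·e^(rT) = (428.25 − 6.4641) · e^(0.0665·16/12)
= 421.7859 · e^0.088667 = 421.7859 × 1.092717 = ¥460.89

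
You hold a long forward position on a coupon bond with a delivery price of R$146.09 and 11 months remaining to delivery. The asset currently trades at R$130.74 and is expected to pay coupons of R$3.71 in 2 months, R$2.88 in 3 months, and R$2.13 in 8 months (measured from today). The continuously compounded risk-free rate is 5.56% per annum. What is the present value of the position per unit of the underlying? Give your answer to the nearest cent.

-R$16.66

PV(remaining coupons) I = 3.71·e^(−0.0556·2/12) + 2.88·e^(−0.0556·3/12) + 2.13·e^(−0.0556·8/12) = 8.5685
Current forward F = (S − I)·e^(rT) = (130.74 − 8.5685)·e^(0.0556·11/12) = 122.1715 × 1.052288 = 128.5596
Value (long) = (F − K)·e^(−rT) = (128.5596 − 146.09) × 0.950310 = -16.6593
Value = -R$16.66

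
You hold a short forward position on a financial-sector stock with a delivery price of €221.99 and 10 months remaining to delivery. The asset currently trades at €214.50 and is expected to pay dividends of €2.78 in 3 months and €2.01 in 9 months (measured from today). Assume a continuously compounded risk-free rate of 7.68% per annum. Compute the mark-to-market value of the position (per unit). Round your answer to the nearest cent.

-€1.65

PV(remaining dividends) I = 2.78·e^(−0.0768·3/12) + 2.01·e^(−0.0768·9/12) = 4.6246
Current forward F = (S − I)·e^(rT) = (214.50 − 4.6246)·e^(0.0768·10/12) = 209.8754 × 1.066092 = 223.7465
Value (long) = (F − K)·e^(−rT) = (223.7465 − 221.99) × 0.938005 = 1.6476
Short position value = −(long value) = -€1.65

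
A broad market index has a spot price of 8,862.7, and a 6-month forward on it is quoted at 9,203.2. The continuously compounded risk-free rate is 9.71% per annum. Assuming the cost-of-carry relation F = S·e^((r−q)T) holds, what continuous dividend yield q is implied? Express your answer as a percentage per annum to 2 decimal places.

From F = S·e^((r−q)T): (r − q) = ln(F/S)/T
ln(9203.2/8862.7) = ln(1.038419) = 0.037699
(r − q) = 0.037699 / (6/12) = 0.075398
q = r − ln(F/S)/T = 0.0971 − 0.075398 = 0.021702
q = 2.17%

2.17%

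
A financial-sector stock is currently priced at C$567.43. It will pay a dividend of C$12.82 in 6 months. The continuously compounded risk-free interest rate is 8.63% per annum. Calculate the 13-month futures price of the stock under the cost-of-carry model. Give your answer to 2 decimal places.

PV(dividends) I = 12.82·e^(−0.0863·6/12)
I = 12.2786
F = (S − I)·e^(rT) = (567.43 − 12.2786) · e^(0.0863·13/12)
= 555.1514 · e^0.093492 = 555.1514 × 1.098002 = C$609.56

C$609.56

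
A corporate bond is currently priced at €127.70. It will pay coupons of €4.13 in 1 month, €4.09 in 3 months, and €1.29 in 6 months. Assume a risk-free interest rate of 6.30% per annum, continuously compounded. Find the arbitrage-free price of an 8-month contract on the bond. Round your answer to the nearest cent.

PV(coupons) I = 4.13·e^(−0.0630·1/12) + 4.09·e^(−0.0630·3/12) + 1.29·e^(−0.0630·6/12)
I = 4.1084 + 4.0261 + 1.2500 = 9.3845
F = (S − I)·e^(rT) = (127.70 − 9.3845) · e^(0.0630·8/12)
= 118.3155 · e^0.042000 = 118.3155 × 1.042894 = €123.39

€123.39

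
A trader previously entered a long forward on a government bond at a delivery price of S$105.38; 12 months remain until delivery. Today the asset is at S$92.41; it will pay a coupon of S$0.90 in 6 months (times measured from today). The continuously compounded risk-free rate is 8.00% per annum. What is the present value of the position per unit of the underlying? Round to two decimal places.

-S$5.73

PV(remaining coupons) I = 0.90·e^(−0.0800·6/12) = 0.8647
Current forward F = (S − I)·e^(rT) = (92.41 − 0.8647)·e^(0.0800·12/12) = 91.5453 × 1.083287 = 99.1698
Value (long) = (F − K)·e^(−rT) = (99.1698 − 105.38) × 0.923116 = -5.7327
Value = -S$5.73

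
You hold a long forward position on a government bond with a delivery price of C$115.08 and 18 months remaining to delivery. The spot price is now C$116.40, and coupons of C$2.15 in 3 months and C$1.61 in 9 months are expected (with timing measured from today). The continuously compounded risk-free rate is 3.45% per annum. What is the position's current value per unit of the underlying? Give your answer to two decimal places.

C$3.42

PV(remaining coupons) I = 2.15·e^(−0.0345·3/12) + 1.61·e^(−0.0345·9/12) = 3.7004
Current forward F = (S − I)·e^(rT) = (116.40 − 3.7004)·e^(0.0345·18/12) = 112.6996 × 1.053112 = 118.6853
Value (long) = (F − K)·e^(−rT) = (118.6853 − 115.08) × 0.949566 = 3.4235
Value = C$3.42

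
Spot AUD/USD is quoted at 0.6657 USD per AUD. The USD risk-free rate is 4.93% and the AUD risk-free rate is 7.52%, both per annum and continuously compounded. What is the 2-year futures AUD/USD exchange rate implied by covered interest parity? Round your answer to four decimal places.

F = S·e^((r_USD − r_AUD)T) = 0.6657 · e^((0.0493 − 0.0752) × 2)
= 0.6657 · e^-0.051800 = 0.6657 × 0.949519
F = 0.6321 USD per AUD

0.6321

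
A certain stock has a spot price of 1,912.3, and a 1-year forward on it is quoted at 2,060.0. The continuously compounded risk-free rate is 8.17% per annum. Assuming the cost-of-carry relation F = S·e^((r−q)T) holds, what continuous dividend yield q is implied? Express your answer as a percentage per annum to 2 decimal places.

From F = S·e^((r−q)T): (r − q) = ln(F/S)/T
ln(2060.0/1912.3) = ln(1.077237) = 0.074399
(r − q) = 0.074399 / (1) = 0.074399
q = r − ln(F/S)/T = 0.0817 − 0.074399 = 0.007301
q = 0.73%

0.73%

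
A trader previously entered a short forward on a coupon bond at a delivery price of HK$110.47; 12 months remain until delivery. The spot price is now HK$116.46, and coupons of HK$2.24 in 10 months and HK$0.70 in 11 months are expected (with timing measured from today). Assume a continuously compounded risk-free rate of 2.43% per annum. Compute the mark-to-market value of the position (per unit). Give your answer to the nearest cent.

-HK$5.76

PV(remaining coupons) I = 2.24·e^(−0.0243·10/12) + 0.70·e^(−0.0243·11/12) = 2.8797
Current forward F = (S − I)·e^(rT) = (116.46 − 2.8797)·e^(0.0243·12/12) = 113.5803 × 1.024598 = 116.3741
Value (long) = (F − K)·e^(−rT) = (116.3741 − 110.47) × 0.975993 = 5.7624
Short position value = −(long value) = -HK$5.76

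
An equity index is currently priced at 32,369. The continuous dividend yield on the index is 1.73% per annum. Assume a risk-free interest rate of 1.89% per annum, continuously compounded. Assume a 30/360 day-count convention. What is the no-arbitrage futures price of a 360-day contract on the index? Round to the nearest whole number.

32,421

F = S·e^((r − q)T) = 32369 · e^((0.0189 − 0.0173) × 360/360)
= 32369 · e^0.001600 = 32369 × 1.001601
F = 32,421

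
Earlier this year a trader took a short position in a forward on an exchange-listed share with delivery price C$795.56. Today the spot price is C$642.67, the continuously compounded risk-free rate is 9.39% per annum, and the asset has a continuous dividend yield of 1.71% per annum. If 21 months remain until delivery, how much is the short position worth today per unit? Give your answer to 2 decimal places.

Current fair forward for the remaining 21 months: F = S·e^((r − q)·T), (r − q) = 0.0939 − 0.0171 = 0.0768
F = 642.67 · e^(0.0768 × 21/12) = 642.67 × 1.143850 = 735.1181
Value of long forward = (F − K)·e^(−rT) = (735.1181 − 795.56) · e^(−0.0939·21/12)
= -60.4419 × 0.848466 = -51.28
Short position value = −(long value) = C$51.28

C$51.28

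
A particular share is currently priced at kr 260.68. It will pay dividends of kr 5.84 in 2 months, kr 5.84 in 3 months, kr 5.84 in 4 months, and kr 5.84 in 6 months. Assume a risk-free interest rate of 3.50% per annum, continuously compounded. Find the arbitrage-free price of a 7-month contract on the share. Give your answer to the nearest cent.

PV(dividends) I = 5.84·e^(−0.0350·2/12) + 5.84·e^(−0.0350·3/12) + 5.84·e^(−0.0350·4/12) + 5.84·e^(−0.0350·6/12)
I = 5.8060 + 5.7891 + 5.7723 + 5.7387 = 23.1061
F = (S − I)·e^(rT) = (260.68 − 23.1061) · e^(0.0350·7/12)
= 237.5739 · e^0.020417 = 237.5739 × 1.020627 = kr 242.47

kr 242.47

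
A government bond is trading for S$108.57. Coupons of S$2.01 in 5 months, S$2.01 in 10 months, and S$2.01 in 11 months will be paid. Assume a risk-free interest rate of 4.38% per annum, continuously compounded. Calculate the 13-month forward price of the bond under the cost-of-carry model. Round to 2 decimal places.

S$107.72

PV(coupons) I = 2.01·e^(−0.0438·5/12) + 2.01·e^(−0.0438·10/12) + 2.01·e^(−0.0438·11/12)
I = 1.9737 + 1.9380 + 1.9309 = 5.8426
F = (S − I)·e^(rT) = (108.57 − 5.8426) · e^(0.0438·13/12)
= 102.7274 · e^0.047450 = 102.7274 × 1.048594 = S$107.72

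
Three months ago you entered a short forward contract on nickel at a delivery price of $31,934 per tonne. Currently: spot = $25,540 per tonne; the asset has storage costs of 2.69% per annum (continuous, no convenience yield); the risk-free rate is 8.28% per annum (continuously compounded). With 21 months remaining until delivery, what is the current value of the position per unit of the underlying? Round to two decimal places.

$855.34 per tonne

Current fair forward for the remaining 21 months: F = S·e^((r + u)·T), (r + u) = 0.0828 + 0.0269 = 0.1097
F = 25540 · e^(0.1097 × 21/12) = 25540 × 1.21164023 = 30945.2915
Value of long forward = (F − K)·e^(−rT) = (30945.2915 − 31934) · e^(−0.0828·21/12)
= -988.7085 × 0.86510880 = -855.34
Short position value = −(long value) = $855.34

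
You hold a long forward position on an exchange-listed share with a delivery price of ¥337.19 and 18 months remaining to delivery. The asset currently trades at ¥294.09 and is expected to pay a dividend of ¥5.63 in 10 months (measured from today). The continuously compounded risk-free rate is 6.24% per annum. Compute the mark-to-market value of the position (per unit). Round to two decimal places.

PV(remaining dividends) I = 5.63·e^(−0.0624·10/12) = 5.3447
Current forward F = (S − I)·e^(rT) = (294.09 − 5.3447)·e^(0.0624·18/12) = 288.7453 × 1.098120 = 317.0770
Value (long) = (F − K)·e^(−rT) = (317.0770 − 337.19) × 0.910647 = -18.3158
Value = -¥18.32

-¥18.32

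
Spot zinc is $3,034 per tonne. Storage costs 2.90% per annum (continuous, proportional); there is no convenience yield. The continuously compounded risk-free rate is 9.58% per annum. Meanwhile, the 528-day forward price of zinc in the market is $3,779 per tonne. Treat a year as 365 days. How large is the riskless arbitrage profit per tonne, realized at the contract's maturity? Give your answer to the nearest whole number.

$145 per tonne

Fair forward: F* = S·e^(carry·T), with carry = (r + u) = 0.0958 + 0.0290 = 0.1248
F* = 3034 · e^(0.1248 × 528/365) = 3034 · e^0.180533 = 3034 × 1.197856 = $3634.2951
Market $3779 > fair $3634.2951: forward overpriced → cash-and-carry (buy spot, short the forward).
At maturity, profit = |F_mkt − F*| = |3779 − 3634.2951| = $145 per tonne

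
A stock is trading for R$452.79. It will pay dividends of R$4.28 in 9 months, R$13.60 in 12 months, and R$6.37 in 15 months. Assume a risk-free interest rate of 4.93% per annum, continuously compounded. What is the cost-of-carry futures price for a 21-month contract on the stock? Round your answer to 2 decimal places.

R$468.45

PV(dividends) I = 4.28·e^(−0.0493·9/12) + 13.60·e^(−0.0493·12/12) + 6.37·e^(−0.0493·15/12)
I = 4.1246 + 12.9458 + 5.9893 = 23.0597
F = (S − I)·e^(rT) = (452.79 − 23.0597) · e^(0.0493·21/12)
= 429.7303 · e^0.086275 = 429.7303 × 1.090106 = R$468.45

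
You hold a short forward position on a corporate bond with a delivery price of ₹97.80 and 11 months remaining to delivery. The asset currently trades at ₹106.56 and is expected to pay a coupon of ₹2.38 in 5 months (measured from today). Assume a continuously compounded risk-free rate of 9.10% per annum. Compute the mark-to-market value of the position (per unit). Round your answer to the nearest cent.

PV(remaining coupons) I = 2.38·e^(−0.0910·5/12) = 2.2914
Current forward F = (S − I)·e^(rT) = (106.56 − 2.2914)·e^(0.0910·11/12) = 104.2686 × 1.086995 = 113.3394
Value (long) = (F − K)·e^(−rT) = (113.3394 − 97.80) × 0.919968 = 14.2958
Short position value = −(long value) = -₹14.30

-₹14.30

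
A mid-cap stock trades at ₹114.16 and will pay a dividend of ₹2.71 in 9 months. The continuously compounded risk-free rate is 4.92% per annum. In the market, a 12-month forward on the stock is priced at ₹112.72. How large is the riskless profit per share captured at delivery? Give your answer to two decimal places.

₹4.45 per share

PV(dividends) I = 2.71·e^(−0.0492·9/12) = 2.6118
Fair forward F* = (S − I)·e^(rT) = (114.16 − 2.6118)·e^0.049200 = 111.5482 × 1.050430 = 117.1736
Market ₹112.72 < fair 117.1736: forward underpriced → reverse cash-and-carry (short the stock, invest proceeds at r, pay the dividends, go long the forward).
Profit at T = |F_mkt − F*| = |112.72 − 117.1736| = ₹4.45 per share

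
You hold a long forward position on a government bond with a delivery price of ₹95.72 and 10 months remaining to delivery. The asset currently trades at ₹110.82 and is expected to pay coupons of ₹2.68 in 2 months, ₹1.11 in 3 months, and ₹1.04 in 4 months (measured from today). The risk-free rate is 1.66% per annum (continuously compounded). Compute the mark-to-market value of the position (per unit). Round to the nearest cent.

₹11.60

PV(remaining coupons) I = 2.68·e^(−0.0166·2/12) + 1.11·e^(−0.0166·3/12) + 1.04·e^(−0.0166·4/12) = 4.8123
Current forward F = (S − I)·e^(rT) = (110.82 − 4.8123)·e^(0.0166·10/12) = 106.0077 × 1.013929 = 107.4843
Value (long) = (F − K)·e^(−rT) = (107.4843 − 95.72) × 0.986262 = 11.6027
Value = ₹11.60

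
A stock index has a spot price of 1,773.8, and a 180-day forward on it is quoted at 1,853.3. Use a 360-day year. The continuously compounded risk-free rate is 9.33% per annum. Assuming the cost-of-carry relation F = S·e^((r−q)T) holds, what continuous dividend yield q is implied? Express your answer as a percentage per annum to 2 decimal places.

From F = S·e^((r−q)T): (r − q) = ln(F/S)/T
ln(1853.3/1773.8) = ln(1.044819) = 0.043844
(r − q) = 0.043844 / (180/360) = 0.087688
q = r − ln(F/S)/T = 0.0933 − 0.087688 = 0.005612
q = 0.56%

0.56%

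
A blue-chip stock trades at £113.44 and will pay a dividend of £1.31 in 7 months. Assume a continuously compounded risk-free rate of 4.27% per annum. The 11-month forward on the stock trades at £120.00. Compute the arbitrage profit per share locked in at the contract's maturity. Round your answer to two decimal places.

PV(dividends) I = 1.31·e^(−0.0427·7/12) = 1.2778
Fair forward F* = (S − I)·e^(rT) = (113.44 − 1.2778)·e^0.039142 = 112.1622 × 1.039918 = 116.6395
Market £120.00 > fair 116.6395: forward overpriced → cash-and-carry (borrow at r, buy the stock and collect the dividends, short the forward).
Profit at T = |F_mkt − F*| = |120.00 − 116.6395| = £3.36 per share

£3.36 per share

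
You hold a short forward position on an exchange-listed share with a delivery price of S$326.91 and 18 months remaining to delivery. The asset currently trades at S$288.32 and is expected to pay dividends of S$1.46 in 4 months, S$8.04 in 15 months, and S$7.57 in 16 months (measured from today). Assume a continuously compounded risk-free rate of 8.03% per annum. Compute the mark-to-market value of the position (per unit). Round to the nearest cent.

PV(remaining dividends) I = 1.46·e^(−0.0803·4/12) + 8.04·e^(−0.0803·15/12) + 7.57·e^(−0.0803·16/12) = 15.4950
Current forward F = (S − I)·e^(rT) = (288.32 − 15.4950)·e^(0.0803·18/12) = 272.8250 × 1.128004 = 307.7477
Value (long) = (F − K)·e^(−rT) = (307.7477 − 326.91) × 0.886521 = -16.9878
Short position value = −(long value) = S$16.99

S$16.99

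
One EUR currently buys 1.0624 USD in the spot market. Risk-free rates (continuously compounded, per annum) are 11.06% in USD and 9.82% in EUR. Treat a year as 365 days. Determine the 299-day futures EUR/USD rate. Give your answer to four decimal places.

F = S·e^((r_USD − r_EUR)T) = 1.0624 · e^((0.1106 − 0.0982) × 299/365)
= 1.0624 · e^0.010158 = 1.0624 × 1.010210
F = 1.0732 USD per EUR

1.0732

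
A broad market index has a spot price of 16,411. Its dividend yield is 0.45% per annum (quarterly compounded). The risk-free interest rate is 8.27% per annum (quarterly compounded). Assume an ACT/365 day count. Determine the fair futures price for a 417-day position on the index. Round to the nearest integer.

17,927

F = S · (1+r/4)^(4T) / (1+q/4)^(4T)
= 16411 × 1.098031 / 1.005151 = 16411 × 1.092404
F = 17,927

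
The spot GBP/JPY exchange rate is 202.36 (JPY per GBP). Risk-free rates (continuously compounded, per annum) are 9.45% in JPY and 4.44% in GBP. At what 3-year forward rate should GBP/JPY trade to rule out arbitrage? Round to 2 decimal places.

235.18

F = S·e^((r_JPY − r_GBP)T) = 202.36 · e^((0.0945 − 0.0444) × 3)
= 202.36 · e^0.150300 = 202.36 × 1.162183
F = 235.18 JPY per GBP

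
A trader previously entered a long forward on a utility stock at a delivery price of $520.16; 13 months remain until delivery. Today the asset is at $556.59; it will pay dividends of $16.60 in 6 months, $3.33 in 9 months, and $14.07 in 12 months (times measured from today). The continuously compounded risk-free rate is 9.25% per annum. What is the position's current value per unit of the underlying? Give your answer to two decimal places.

$54.24

PV(remaining dividends) I = 16.60·e^(−0.0925·6/12) + 3.33·e^(−0.0925·9/12) + 14.07·e^(−0.0925·12/12) = 31.7835
Current forward F = (S − I)·e^(rT) = (556.59 − 31.7835)·e^(0.0925·13/12) = 524.8065 × 1.105401 = 580.1216
Value (long) = (F − K)·e^(−rT) = (580.1216 − 520.16) × 0.904649 = 54.2442
Value = $54.24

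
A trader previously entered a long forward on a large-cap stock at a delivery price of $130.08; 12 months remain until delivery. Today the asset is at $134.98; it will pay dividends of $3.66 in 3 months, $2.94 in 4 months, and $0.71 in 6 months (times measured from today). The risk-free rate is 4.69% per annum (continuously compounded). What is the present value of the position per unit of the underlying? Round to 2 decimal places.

$3.65

PV(remaining dividends) I = 3.66·e^(−0.0469·3/12) + 2.94·e^(−0.0469·4/12) + 0.71·e^(−0.0469·6/12) = 7.2053
Current forward F = (S − I)·e^(rT) = (134.98 − 7.2053)·e^(0.0469·12/12) = 127.7747 × 1.048017 = 133.9101
Value (long) = (F − K)·e^(−rT) = (133.9101 − 130.08) × 0.954183 = 3.6546
Value = $3.65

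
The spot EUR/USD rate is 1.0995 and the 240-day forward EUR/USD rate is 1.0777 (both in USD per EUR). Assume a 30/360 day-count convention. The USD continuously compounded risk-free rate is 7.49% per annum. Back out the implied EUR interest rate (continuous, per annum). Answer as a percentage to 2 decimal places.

F = S·e^((r_USD − r_EUR)T) ⇒ r_EUR = r_USD − ln(F/S)/T
ln(1.0777/1.0995) = -0.020026; /(240/360) = -0.030039
r_EUR = 0.0749 + 0.030039 = 0.104939
r_EUR = 10.49%

10.49%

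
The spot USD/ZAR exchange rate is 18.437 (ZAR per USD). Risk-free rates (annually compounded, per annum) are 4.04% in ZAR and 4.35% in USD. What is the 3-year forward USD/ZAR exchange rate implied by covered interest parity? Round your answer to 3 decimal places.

18.273

By covered interest parity, F = S · (1+r_ZAR)^T / (1+r_USD)^T
= 18.437 × 1.126162 / 1.136259 = 18.437 × 0.991114
F = 18.273 ZAR per USD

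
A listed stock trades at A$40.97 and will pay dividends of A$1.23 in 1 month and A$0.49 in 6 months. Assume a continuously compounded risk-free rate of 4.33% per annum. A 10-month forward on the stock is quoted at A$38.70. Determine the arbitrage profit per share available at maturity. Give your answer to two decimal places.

A$2.01 per share

PV(dividends) I = 1.23·e^(−0.0433·1/12) + 0.49·e^(−0.0433·6/12) = 1.7051
Fair forward F* = (S − I)·e^(rT) = (40.97 − 1.7051)·e^0.036083 = 39.2649 × 1.036742 = 40.7076
Market A$38.70 < fair 40.7076: forward underpriced → reverse cash-and-carry (short the stock, invest proceeds at r, pay the dividends, go long the forward).
Profit at T = |F_mkt − F*| = |38.70 − 40.7076| = A$2.01 per share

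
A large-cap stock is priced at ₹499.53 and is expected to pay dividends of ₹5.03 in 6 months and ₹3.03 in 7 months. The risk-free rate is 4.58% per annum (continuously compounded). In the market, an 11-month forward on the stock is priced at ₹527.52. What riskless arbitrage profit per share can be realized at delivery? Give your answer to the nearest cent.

PV(dividends) I = 5.03·e^(−0.0458·6/12) + 3.03·e^(−0.0458·7/12) = 7.8662
Fair forward F* = (S − I)·e^(rT) = (499.53 − 7.8662)·e^0.041983 = 491.6638 × 1.042877 = 512.7449
Market ₹527.52 > fair 512.7449: forward overpriced → cash-and-carry (borrow at r, buy the stock and collect the dividends, short the forward).
Profit at T = |F_mkt − F*| = |527.52 − 512.7449| = ₹14.78 per share

₹14.78 per share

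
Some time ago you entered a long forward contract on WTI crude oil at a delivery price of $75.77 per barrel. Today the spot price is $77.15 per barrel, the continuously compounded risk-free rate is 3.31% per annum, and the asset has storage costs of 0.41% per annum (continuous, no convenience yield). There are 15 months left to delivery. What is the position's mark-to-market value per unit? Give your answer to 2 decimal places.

Current fair forward for the remaining 15 months: F = S·e^((r + u)·T), (r + u) = 0.0331 + 0.0041 = 0.0372
F = 77.15 · e^(0.0372 × 15/12) = 77.15 × 1.047598 = 80.8222
Value of long forward = (F − K)·e^(−rT) = (80.8222 − 75.77) · e^(−0.0331·15/12)
= 5.0522 × 0.959469 = 4.85

$4.85 per barrel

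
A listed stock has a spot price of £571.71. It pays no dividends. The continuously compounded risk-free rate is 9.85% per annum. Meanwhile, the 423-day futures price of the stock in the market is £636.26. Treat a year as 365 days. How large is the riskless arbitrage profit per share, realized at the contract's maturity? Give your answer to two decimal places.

£4.58 per share

Fair futures: F* = S·e^(carry·T), with carry = r = 0.0985
F* = 571.71 · e^(0.0985 × 423/365) = 571.71 · e^0.114152 = 571.71 × 1.120922 = £640.8423
Market £636.26 < fair £640.8423: forward underpriced → reverse cash-and-carry (short spot, go long the forward).
At maturity, profit = |F_mkt − F*| = |636.26 − 640.8423| = £4.58 per share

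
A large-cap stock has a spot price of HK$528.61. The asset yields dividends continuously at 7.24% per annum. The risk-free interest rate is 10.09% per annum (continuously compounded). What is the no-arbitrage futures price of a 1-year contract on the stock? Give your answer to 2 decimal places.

F = S·e^((r − q)T) = 528.61 · e^((0.1009 − 0.0724) × 1)
= 528.61 · e^0.028500 = 528.61 × 1.028910
F = HK$543.89

HK$543.89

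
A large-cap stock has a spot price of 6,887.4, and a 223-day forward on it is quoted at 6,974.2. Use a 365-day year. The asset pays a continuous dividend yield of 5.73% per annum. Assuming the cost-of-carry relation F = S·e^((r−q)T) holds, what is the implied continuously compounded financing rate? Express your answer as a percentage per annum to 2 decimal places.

From F = S·e^((r−q)T): (r − q) = ln(F/S)/T
ln(6974.2/6887.4) = ln(1.012603) = 0.012524
(r − q) = 0.012524 / (223/365) = 0.020499
r = ln(F/S)/T + q = 0.020499 + 0.0573 = 0.077799
r = 7.78%

7.78%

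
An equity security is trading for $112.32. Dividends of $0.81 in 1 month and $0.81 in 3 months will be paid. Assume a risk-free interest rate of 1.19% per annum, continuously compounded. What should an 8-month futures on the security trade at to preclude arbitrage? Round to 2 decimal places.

$111.58

PV(dividends) I = 0.81·e^(−0.0119·1/12) + 0.81·e^(−0.0119·3/12)
I = 0.8092 + 0.8076 = 1.6168
F = (S − I)·e^(rT) = (112.32 − 1.6168) · e^(0.0119·8/12)
= 110.7032 · e^0.007933 = 110.7032 × 1.007965 = $111.58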